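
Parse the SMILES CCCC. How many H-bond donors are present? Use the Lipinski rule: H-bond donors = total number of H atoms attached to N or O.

0

Donors: find every N or O and count the H atoms it carries.
  (no N or O atoms present)
Lipinski HBD = 0.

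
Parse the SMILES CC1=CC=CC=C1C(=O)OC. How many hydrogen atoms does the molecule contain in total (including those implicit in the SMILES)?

Walk through each heavy atom and fill implicit hydrogens from standard valence (C 4, N 3, O 2, S 2, halogen 1):
  atom 1: C, bond orders sum to 1 (valence 4) → 3 H
  atom 2: C, bond orders sum to 4 (valence 4) → 0 H
  atom 3: C, bond orders sum to 3 (valence 4) → 1 H
  atom 4: C, bond orders sum to 3 (valence 4) → 1 H
  atom 5: C, bond orders sum to 3 (valence 4) → 1 H
  atom 6: C, bond orders sum to 3 (valence 4) → 1 H
  atom 7: C, bond orders sum to 4 (valence 4) → 0 H
  atom 8: C, bond orders sum to 4 (valence 4) → 0 H
  atom 9: O, bond orders sum to 2 (valence 2) → 0 H
  atom 10: O, bond orders sum to 2 (valence 2) → 0 H
  atom 11: C, bond orders sum to 1 (valence 4) → 3 H
Total hydrogens: 10.

10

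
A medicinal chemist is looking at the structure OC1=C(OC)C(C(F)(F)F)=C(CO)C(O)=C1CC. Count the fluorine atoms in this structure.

3

Scan the SMILES for F atoms (remember two-letter symbols like Cl and Br are single atoms).
Fluorine count: 3.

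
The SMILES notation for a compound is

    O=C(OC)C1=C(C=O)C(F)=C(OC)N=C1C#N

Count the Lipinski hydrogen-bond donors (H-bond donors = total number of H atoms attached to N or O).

0

Donors: find every N or O and count the H atoms it carries.
  atom 1 (O): bond orders sum to 2 → 0 H
  atom 3 (O): bond orders sum to 2 → 0 H
  atom 8 (O): bond orders sum to 2 → 0 H
  atom 12 (O): bond orders sum to 2 → 0 H
  atom 14 (N): bond orders sum to 3 → 0 H
  atom 17 (N): bond orders sum to 3 → 0 H
Lipinski HBD = 0.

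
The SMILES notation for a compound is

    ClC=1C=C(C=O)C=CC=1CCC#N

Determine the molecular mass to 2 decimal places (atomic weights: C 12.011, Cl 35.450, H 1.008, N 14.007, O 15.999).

193.63 g/mol

First, the molecular formula is C10H8ClNO (counting implicit H from valence).
  C: 10 × 12.011 = 120.110
  Cl: 1 × 35.450 = 35.450
  H: 8 × 1.008 = 8.064
  N: 1 × 14.007 = 14.007
  O: 1 × 15.999 = 15.999
Sum: 10×12.011 + 1×35.450 + 8×1.008 + 1×14.007 + 1×15.999 = 193.630 → 193.63 g/mol.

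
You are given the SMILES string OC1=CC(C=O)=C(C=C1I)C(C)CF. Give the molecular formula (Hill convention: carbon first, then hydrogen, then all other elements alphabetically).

C10H10FIO2

Walk through each heavy atom and fill implicit hydrogens from standard valence (C 4, N 3, O 2, S 2, halogen 1):
  atom 1: O, bond orders sum to 1 (valence 2) → 1 H
  atom 2: C, bond orders sum to 4 (valence 4) → 0 H
  atom 3: C, bond orders sum to 3 (valence 4) → 1 H
  atom 4: C, bond orders sum to 4 (valence 4) → 0 H
  atom 5: C, bond orders sum to 3 (valence 4) → 1 H
  atom 6: O, bond orders sum to 2 (valence 2) → 0 H
  atom 7: C, bond orders sum to 4 (valence 4) → 0 H
  atom 8: C, bond orders sum to 3 (valence 4) → 1 H
  atom 9: C, bond orders sum to 4 (valence 4) → 0 H
  atom 10: I (halogen, monovalent) → 0 H
  atom 11: C, bond orders sum to 3 (valence 4) → 1 H
  atom 12: C, bond orders sum to 1 (valence 4) → 3 H
  atom 13: C, bond orders sum to 2 (valence 4) → 2 H
  atom 14: F (halogen, monovalent) → 0 H
Totals → C:10, H:10, F:1, I:1, O:2.
In Hill order: C10H10FIO2.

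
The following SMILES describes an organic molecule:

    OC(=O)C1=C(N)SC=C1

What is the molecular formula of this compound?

Walk through each heavy atom and fill implicit hydrogens from standard valence (C 4, N 3, O 2, S 2, halogen 1):
  atom 1: O, bond orders sum to 1 (valence 2) → 1 H
  atom 2: C, bond orders sum to 4 (valence 4) → 0 H
  atom 3: O, bond orders sum to 2 (valence 2) → 0 H
  atom 4: C, bond orders sum to 4 (valence 4) → 0 H
  atom 5: C, bond orders sum to 4 (valence 4) → 0 H
  atom 6: N, bond orders sum to 1 (valence 3) → 2 H
  atom 7: S, bond orders sum to 2 (valence 2) → 0 H
  atom 8: C, bond orders sum to 3 (valence 4) → 1 H
  atom 9: C, bond orders sum to 3 (valence 4) → 1 H
Totals → C:5, H:5, N:1, O:2, S:1.
In Hill order: C5H5NO2S.

C5H5NO2S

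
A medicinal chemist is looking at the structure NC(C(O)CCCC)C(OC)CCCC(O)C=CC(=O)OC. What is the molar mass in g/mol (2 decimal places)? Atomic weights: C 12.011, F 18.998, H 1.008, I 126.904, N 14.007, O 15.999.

First, the molecular formula is C16H31NO5 (counting implicit H from valence).
  C: 16 × 12.011 = 192.176
  H: 31 × 1.008 = 31.248
  N: 1 × 14.007 = 14.007
  O: 5 × 15.999 = 79.995
Sum: 16×12.011 + 31×1.008 + 1×14.007 + 5×15.999 = 317.426 → 317.43 g/mol.

317.43 g/mol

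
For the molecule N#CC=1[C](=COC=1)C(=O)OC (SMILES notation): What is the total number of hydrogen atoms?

Walk through each heavy atom and fill implicit hydrogens from standard valence (C 4, N 3, O 2, S 2, halogen 1):
  atom 1: N, bond orders sum to 3 (valence 3) → 0 H
  atom 2: C, bond orders sum to 4 (valence 4) → 0 H
  atom 3: C, bond orders sum to 4 (valence 4) → 0 H
  atom 4: C with explicit H count 0
  atom 5: C, bond orders sum to 3 (valence 4) → 1 H
  atom 6: O, bond orders sum to 2 (valence 2) → 0 H
  atom 7: C, bond orders sum to 3 (valence 4) → 1 H
  atom 8: C, bond orders sum to 4 (valence 4) → 0 H
  atom 9: O, bond orders sum to 2 (valence 2) → 0 H
  atom 10: O, bond orders sum to 2 (valence 2) → 0 H
  atom 11: C, bond orders sum to 1 (valence 4) → 3 H
Total hydrogens: 5.

5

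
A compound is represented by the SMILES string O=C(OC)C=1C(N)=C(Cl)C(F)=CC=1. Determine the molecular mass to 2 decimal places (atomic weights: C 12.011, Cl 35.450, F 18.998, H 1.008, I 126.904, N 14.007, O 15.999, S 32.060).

First, the molecular formula is C8H7ClFNO2 (counting implicit H from valence).
  C: 8 × 12.011 = 96.088
  Cl: 1 × 35.450 = 35.450
  F: 1 × 18.998 = 18.998
  H: 7 × 1.008 = 7.056
  N: 1 × 14.007 = 14.007
  O: 2 × 15.999 = 31.998
Sum: 8×12.011 + 1×35.450 + 1×18.998 + 7×1.008 + 1×14.007 + 2×15.999 = 203.597 → 203.60 g/mol.

203.60 g/mol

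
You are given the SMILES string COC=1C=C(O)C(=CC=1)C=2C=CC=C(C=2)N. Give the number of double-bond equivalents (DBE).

8

Degree of unsaturation = (number of rings) + (number of π bonds).
Ring closures in the SMILES: 2.
π bonds: 6 double bonds (each 1 DoU) → 6 DoU from unsaturation.
Total DoU = 2 + 6 = 8.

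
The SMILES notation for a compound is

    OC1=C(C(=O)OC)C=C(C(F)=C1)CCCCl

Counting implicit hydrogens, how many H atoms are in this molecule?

Walk through each heavy atom and fill implicit hydrogens from standard valence (C 4, N 3, O 2, S 2, halogen 1):
  atom 1: O, bond orders sum to 1 (valence 2) → 1 H
  atom 2: C, bond orders sum to 4 (valence 4) → 0 H
  atom 3: C, bond orders sum to 4 (valence 4) → 0 H
  atom 4: C, bond orders sum to 4 (valence 4) → 0 H
  atom 5: O, bond orders sum to 2 (valence 2) → 0 H
  atom 6: O, bond orders sum to 2 (valence 2) → 0 H
  atom 7: C, bond orders sum to 1 (valence 4) → 3 H
  atom 8: C, bond orders sum to 3 (valence 4) → 1 H
  atom 9: C, bond orders sum to 4 (valence 4) → 0 H
  atom 10: C, bond orders sum to 4 (valence 4) → 0 H
  atom 11: F (halogen, monovalent) → 0 H
  atom 12: C, bond orders sum to 3 (valence 4) → 1 H
  atom 13: C, bond orders sum to 2 (valence 4) → 2 H
  atom 14: C, bond orders sum to 2 (valence 4) → 2 H
  atom 15: C, bond orders sum to 2 (valence 4) → 2 H
  atom 16: Cl (halogen, monovalent) → 0 H
Total hydrogens: 12.

12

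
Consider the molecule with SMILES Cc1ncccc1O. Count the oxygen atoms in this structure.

1

Scan the SMILES for O atoms (remember two-letter symbols like Cl and Br are single atoms).
Oxygen count: 1.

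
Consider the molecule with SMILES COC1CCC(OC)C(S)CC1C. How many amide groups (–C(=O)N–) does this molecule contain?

Scan the SMILES for the amide motif — none present.
Groups that are present: 2 ether, 1 thiol.

0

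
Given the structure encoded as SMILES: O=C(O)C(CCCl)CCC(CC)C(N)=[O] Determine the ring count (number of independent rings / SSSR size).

0

In SMILES, each pair of matching ring-closure digits denotes one ring-closing bond; the number of such bonds equals the number of independent rings.
Ring-closure bonds here: 0.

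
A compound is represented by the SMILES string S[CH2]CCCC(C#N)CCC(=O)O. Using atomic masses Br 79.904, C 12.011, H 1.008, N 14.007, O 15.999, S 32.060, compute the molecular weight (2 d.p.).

201.28 g/mol

First, the molecular formula is C9H15NO2S (counting implicit H from valence).
  C: 9 × 12.011 = 108.099
  H: 15 × 1.008 = 15.120
  N: 1 × 14.007 = 14.007
  O: 2 × 15.999 = 31.998
  S: 1 × 32.060 = 32.060
Sum: 9×12.011 + 15×1.008 + 1×14.007 + 2×15.999 + 1×32.060 = 201.284 → 201.28 g/mol.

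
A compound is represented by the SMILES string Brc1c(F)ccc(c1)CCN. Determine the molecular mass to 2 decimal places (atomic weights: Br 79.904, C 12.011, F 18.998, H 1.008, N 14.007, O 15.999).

First, the molecular formula is C8H9BrFN (counting implicit H from valence).
  Br: 1 × 79.904 = 79.904
  C: 8 × 12.011 = 96.088
  F: 1 × 18.998 = 18.998
  H: 9 × 1.008 = 9.072
  N: 1 × 14.007 = 14.007
Sum: 1×79.904 + 8×12.011 + 1×18.998 + 9×1.008 + 1×14.007 = 218.069 → 218.07 g/mol.

218.07 g/mol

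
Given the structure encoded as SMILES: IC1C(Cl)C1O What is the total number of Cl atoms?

Scan the SMILES for Cl atoms (remember two-letter symbols like Cl and Br are single atoms).
Chlorine count: 1.

1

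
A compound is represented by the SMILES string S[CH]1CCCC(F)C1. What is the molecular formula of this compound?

C6H11FS

Walk through each heavy atom and fill implicit hydrogens from standard valence (C 4, N 3, O 2, S 2, halogen 1):
  atom 1: S, bond orders sum to 1 (valence 2) → 1 H
  atom 2: C with explicit H count 1
  atom 3: C, bond orders sum to 2 (valence 4) → 2 H
  atom 4: C, bond orders sum to 2 (valence 4) → 2 H
  atom 5: C, bond orders sum to 2 (valence 4) → 2 H
  atom 6: C, bond orders sum to 3 (valence 4) → 1 H
  atom 7: F (halogen, monovalent) → 0 H
  atom 8: C, bond orders sum to 2 (valence 4) → 2 H
Totals → C:6, H:11, F:1, S:1.
In Hill order: C6H11FS.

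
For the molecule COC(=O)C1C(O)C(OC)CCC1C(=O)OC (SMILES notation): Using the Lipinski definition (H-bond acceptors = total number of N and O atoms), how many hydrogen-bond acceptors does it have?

N atoms: 0; O atoms: 6.
Lipinski HBA = 0 + 6 = 6.

6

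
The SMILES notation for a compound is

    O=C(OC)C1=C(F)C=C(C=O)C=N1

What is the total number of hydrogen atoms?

Walk through each heavy atom and fill implicit hydrogens from standard valence (C 4, N 3, O 2, S 2, halogen 1):
  atom 1: O, bond orders sum to 2 (valence 2) → 0 H
  atom 2: C, bond orders sum to 4 (valence 4) → 0 H
  atom 3: O, bond orders sum to 2 (valence 2) → 0 H
  atom 4: C, bond orders sum to 1 (valence 4) → 3 H
  atom 5: C, bond orders sum to 4 (valence 4) → 0 H
  atom 6: C, bond orders sum to 4 (valence 4) → 0 H
  atom 7: F (halogen, monovalent) → 0 H
  atom 8: C, bond orders sum to 3 (valence 4) → 1 H
  atom 9: C, bond orders sum to 4 (valence 4) → 0 H
  atom 10: C, bond orders sum to 3 (valence 4) → 1 H
  atom 11: O, bond orders sum to 2 (valence 2) → 0 H
  atom 12: C, bond orders sum to 3 (valence 4) → 1 H
  atom 13: N, bond orders sum to 3 (valence 3) → 0 H
Total hydrogens: 6.

6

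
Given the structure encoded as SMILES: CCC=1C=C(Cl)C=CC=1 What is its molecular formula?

C8H9Cl

Walk through each heavy atom and fill implicit hydrogens from standard valence (C 4, N 3, O 2, S 2, halogen 1):
  atom 1: C, bond orders sum to 1 (valence 4) → 3 H
  atom 2: C, bond orders sum to 2 (valence 4) → 2 H
  atom 3: C, bond orders sum to 4 (valence 4) → 0 H
  atom 4: C, bond orders sum to 3 (valence 4) → 1 H
  atom 5: C, bond orders sum to 4 (valence 4) → 0 H
  atom 6: Cl (halogen, monovalent) → 0 H
  atom 7: C, bond orders sum to 3 (valence 4) → 1 H
  atom 8: C, bond orders sum to 3 (valence 4) → 1 H
  atom 9: C, bond orders sum to 3 (valence 4) → 1 H
Totals → C:8, H:9, Cl:1.
In Hill order: C8H9Cl.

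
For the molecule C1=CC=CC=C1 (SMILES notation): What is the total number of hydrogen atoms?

6

Walk through each heavy atom and fill implicit hydrogens from standard valence (C 4, N 3, O 2, S 2, halogen 1):
  atom 1: C, bond orders sum to 3 (valence 4) → 1 H
  atom 2: C, bond orders sum to 3 (valence 4) → 1 H
  atom 3: C, bond orders sum to 3 (valence 4) → 1 H
  atom 4: C, bond orders sum to 3 (valence 4) → 1 H
  atom 5: C, bond orders sum to 3 (valence 4) → 1 H
  atom 6: C, bond orders sum to 3 (valence 4) → 1 H
Total hydrogens: 6.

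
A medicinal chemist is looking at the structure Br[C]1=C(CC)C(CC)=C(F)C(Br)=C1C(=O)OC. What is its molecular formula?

Walk through each heavy atom and fill implicit hydrogens from standard valence (C 4, N 3, O 2, S 2, halogen 1):
  atom 1: Br (halogen, monovalent) → 0 H
  atom 2: C with explicit H count 0
  atom 3: C, bond orders sum to 4 (valence 4) → 0 H
  atom 4: C, bond orders sum to 2 (valence 4) → 2 H
  atom 5: C, bond orders sum to 1 (valence 4) → 3 H
  atom 6: C, bond orders sum to 4 (valence 4) → 0 H
  atom 7: C, bond orders sum to 2 (valence 4) → 2 H
  atom 8: C, bond orders sum to 1 (valence 4) → 3 H
  atom 9: C, bond orders sum to 4 (valence 4) → 0 H
  atom 10: F (halogen, monovalent) → 0 H
  atom 11: C, bond orders sum to 4 (valence 4) → 0 H
  atom 12: Br (halogen, monovalent) → 0 H
  atom 13: C, bond orders sum to 4 (valence 4) → 0 H
  atom 14: C, bond orders sum to 4 (valence 4) → 0 H
  atom 15: O, bond orders sum to 2 (valence 2) → 0 H
  atom 16: O, bond orders sum to 2 (valence 2) → 0 H
  atom 17: C, bond orders sum to 1 (valence 4) → 3 H
Totals → C:12, H:13, Br:2, F:1, O:2.
In Hill order: C12H13Br2FO2.

C12H13Br2FO2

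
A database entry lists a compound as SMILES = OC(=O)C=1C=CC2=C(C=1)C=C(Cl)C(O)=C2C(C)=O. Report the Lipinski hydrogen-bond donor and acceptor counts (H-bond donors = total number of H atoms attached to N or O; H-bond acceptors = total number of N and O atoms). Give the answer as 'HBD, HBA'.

2, 4

Donors: find every N or O and count the H atoms it carries.
  atom 1 (O): bond orders sum to 1 → 1 H
  atom 3 (O): bond orders sum to 2 → 0 H
  atom 14 (O): bond orders sum to 1 → 1 H
  atom 18 (O): bond orders sum to 2 → 0 H
Lipinski HBD = 2.
Acceptors: N atoms = 0, O atoms = 4 → HBA = 4.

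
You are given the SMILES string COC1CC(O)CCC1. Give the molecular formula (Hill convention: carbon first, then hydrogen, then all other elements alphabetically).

C7H14O2

Walk through each heavy atom and fill implicit hydrogens from standard valence (C 4, N 3, O 2, S 2, halogen 1):
  atom 1: C, bond orders sum to 1 (valence 4) → 3 H
  atom 2: O, bond orders sum to 2 (valence 2) → 0 H
  atom 3: C, bond orders sum to 3 (valence 4) → 1 H
  atom 4: C, bond orders sum to 2 (valence 4) → 2 H
  atom 5: C, bond orders sum to 3 (valence 4) → 1 H
  atom 6: O, bond orders sum to 1 (valence 2) → 1 H
  atom 7: C, bond orders sum to 2 (valence 4) → 2 H
  atom 8: C, bond orders sum to 2 (valence 4) → 2 H
  atom 9: C, bond orders sum to 2 (valence 4) → 2 H
Totals → C:7, H:14, O:2.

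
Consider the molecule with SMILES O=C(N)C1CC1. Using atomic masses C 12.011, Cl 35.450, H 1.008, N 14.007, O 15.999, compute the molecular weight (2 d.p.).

85.11 g/mol

First, the molecular formula is C4H7NO (counting implicit H from valence).
  C: 4 × 12.011 = 48.044
  H: 7 × 1.008 = 7.056
  N: 1 × 14.007 = 14.007
  O: 1 × 15.999 = 15.999
Sum: 4×12.011 + 7×1.008 + 1×14.007 + 1×15.999 = 85.106 → 85.11 g/mol.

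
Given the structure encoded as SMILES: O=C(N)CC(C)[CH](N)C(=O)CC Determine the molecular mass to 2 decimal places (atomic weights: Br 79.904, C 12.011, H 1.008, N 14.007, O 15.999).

172.23 g/mol

First, the molecular formula is C8H16N2O2 (counting implicit H from valence).
  C: 8 × 12.011 = 96.088
  H: 16 × 1.008 = 16.128
  N: 2 × 14.007 = 28.014
  O: 2 × 15.999 = 31.998
Sum: 8×12.011 + 16×1.008 + 2×14.007 + 2×15.999 = 172.228 → 172.23 g/mol.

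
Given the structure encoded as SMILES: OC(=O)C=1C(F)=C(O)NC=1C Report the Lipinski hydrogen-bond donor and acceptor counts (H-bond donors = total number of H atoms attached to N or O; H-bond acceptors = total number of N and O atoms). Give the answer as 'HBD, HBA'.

Donors: find every N or O and count the H atoms it carries.
  atom 1 (O): bond orders sum to 1 → 1 H
  atom 3 (O): bond orders sum to 2 → 0 H
  atom 8 (O): bond orders sum to 1 → 1 H
  atom 9 (N): bond orders sum to 2 → 1 H
Lipinski HBD = 3.
Acceptors: N atoms = 1, O atoms = 3 → HBA = 4.

3, 4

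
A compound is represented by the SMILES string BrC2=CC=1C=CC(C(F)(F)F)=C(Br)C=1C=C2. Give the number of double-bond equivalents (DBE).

Degree of unsaturation = (number of rings) + (number of π bonds).
Ring closures in the SMILES: 2.
π bonds: 5 double bonds (each 1 DoU) → 5 DoU from unsaturation.
Total DoU = 2 + 5 = 7.

7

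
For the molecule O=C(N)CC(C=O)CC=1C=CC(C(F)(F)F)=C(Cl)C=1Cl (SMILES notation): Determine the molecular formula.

Walk through each heavy atom and fill implicit hydrogens from standard valence (C 4, N 3, O 2, S 2, halogen 1):
  atom 1: O, bond orders sum to 2 (valence 2) → 0 H
  atom 2: C, bond orders sum to 4 (valence 4) → 0 H
  atom 3: N, bond orders sum to 1 (valence 3) → 2 H
  atom 4: C, bond orders sum to 2 (valence 4) → 2 H
  atom 5: C, bond orders sum to 3 (valence 4) → 1 H
  atom 6: C, bond orders sum to 3 (valence 4) → 1 H
  atom 7: O, bond orders sum to 2 (valence 2) → 0 H
  atom 8: C, bond orders sum to 2 (valence 4) → 2 H
  atom 9: C, bond orders sum to 4 (valence 4) → 0 H
  atom 10: C, bond orders sum to 3 (valence 4) → 1 H
  atom 11: C, bond orders sum to 3 (valence 4) → 1 H
  atom 12: C, bond orders sum to 4 (valence 4) → 0 H
  atom 13: C, bond orders sum to 4 (valence 4) → 0 H
  atom 14: F (halogen, monovalent) → 0 H
  atom 15: F (halogen, monovalent) → 0 H
  atom 16: F (halogen, monovalent) → 0 H
  atom 17: C, bond orders sum to 4 (valence 4) → 0 H
  atom 18: Cl (halogen, monovalent) → 0 H
  atom 19: C, bond orders sum to 4 (valence 4) → 0 H
  atom 20: Cl (halogen, monovalent) → 0 H
Totals → C:12, H:10, Cl:2, F:3, N:1, O:2.
In Hill order: C12H10Cl2F3NO2.

C12H10Cl2F3NO2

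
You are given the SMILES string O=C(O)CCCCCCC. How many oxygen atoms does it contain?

2

Scan the SMILES for O atoms (remember two-letter symbols like Cl and Br are single atoms).
Oxygen count: 2.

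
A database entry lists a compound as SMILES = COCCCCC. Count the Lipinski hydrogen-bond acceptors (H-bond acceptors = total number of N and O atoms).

1

N atoms: 0; O atoms: 1.
Lipinski HBA = 0 + 1 = 1.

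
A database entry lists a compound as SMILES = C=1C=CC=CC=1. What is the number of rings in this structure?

1

In SMILES, each pair of matching ring-closure digits denotes one ring-closing bond; the number of such bonds equals the number of independent rings.
Ring-closure bonds here: 1.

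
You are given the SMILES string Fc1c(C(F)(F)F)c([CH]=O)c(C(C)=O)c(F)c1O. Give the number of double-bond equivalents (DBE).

Molecular formula: C10H5F5O3.
DoU = (2C + 2 + N − H − X) / 2, where X is the halogen count and O/S are ignored.
    = (2·10 + 2 + 0 − 5 − 5) / 2 = 12 / 2 = 6.

6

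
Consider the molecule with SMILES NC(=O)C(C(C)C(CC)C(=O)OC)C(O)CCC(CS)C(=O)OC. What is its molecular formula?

Walk through each heavy atom and fill implicit hydrogens from standard valence (C 4, N 3, O 2, S 2, halogen 1):
  atom 1: N, bond orders sum to 1 (valence 3) → 2 H
  atom 2: C, bond orders sum to 4 (valence 4) → 0 H
  atom 3: O, bond orders sum to 2 (valence 2) → 0 H
  atom 4: C, bond orders sum to 3 (valence 4) → 1 H
  atom 5: C, bond orders sum to 3 (valence 4) → 1 H
  atom 6: C, bond orders sum to 1 (valence 4) → 3 H
  atom 7: C, bond orders sum to 3 (valence 4) → 1 H
  atom 8: C, bond orders sum to 2 (valence 4) → 2 H
  atom 9: C, bond orders sum to 1 (valence 4) → 3 H
  atom 10: C, bond orders sum to 4 (valence 4) → 0 H
  atom 11: O, bond orders sum to 2 (valence 2) → 0 H
  atom 12: O, bond orders sum to 2 (valence 2) → 0 H
  atom 13: C, bond orders sum to 1 (valence 4) → 3 H
  atom 14: C, bond orders sum to 3 (valence 4) → 1 H
  atom 15: O, bond orders sum to 1 (valence 2) → 1 H
  atom 16: C, bond orders sum to 2 (valence 4) → 2 H
  atom 17: C, bond orders sum to 2 (valence 4) → 2 H
  atom 18: C, bond orders sum to 3 (valence 4) → 1 H
  atom 19: C, bond orders sum to 2 (valence 4) → 2 H
  atom 20: S, bond orders sum to 1 (valence 2) → 1 H
  atom 21: C, bond orders sum to 4 (valence 4) → 0 H
  atom 22: O, bond orders sum to 2 (valence 2) → 0 H
  atom 23: O, bond orders sum to 2 (valence 2) → 0 H
  atom 24: C, bond orders sum to 1 (valence 4) → 3 H
Totals → C:16, H:29, N:1, O:6, S:1.

C16H29NO6S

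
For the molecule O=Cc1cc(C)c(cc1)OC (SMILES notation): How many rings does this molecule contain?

1

In SMILES, each pair of matching ring-closure digits denotes one ring-closing bond; the number of such bonds equals the number of independent rings.
Ring-closure bonds here: 1.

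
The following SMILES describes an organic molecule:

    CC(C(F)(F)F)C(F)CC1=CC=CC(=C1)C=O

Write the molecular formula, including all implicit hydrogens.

Walk through each heavy atom and fill implicit hydrogens from standard valence (C 4, N 3, O 2, S 2, halogen 1):
  atom 1: C, bond orders sum to 1 (valence 4) → 3 H
  atom 2: C, bond orders sum to 3 (valence 4) → 1 H
  atom 3: C, bond orders sum to 4 (valence 4) → 0 H
  atom 4: F (halogen, monovalent) → 0 H
  atom 5: F (halogen, monovalent) → 0 H
  atom 6: F (halogen, monovalent) → 0 H
  atom 7: C, bond orders sum to 3 (valence 4) → 1 H
  atom 8: F (halogen, monovalent) → 0 H
  atom 9: C, bond orders sum to 2 (valence 4) → 2 H
  atom 10: C, bond orders sum to 4 (valence 4) → 0 H
  atom 11: C, bond orders sum to 3 (valence 4) → 1 H
  atom 12: C, bond orders sum to 3 (valence 4) → 1 H
  atom 13: C, bond orders sum to 3 (valence 4) → 1 H
  atom 14: C, bond orders sum to 4 (valence 4) → 0 H
  atom 15: C, bond orders sum to 3 (valence 4) → 1 H
  atom 16: C, bond orders sum to 3 (valence 4) → 1 H
  atom 17: O, bond orders sum to 2 (valence 2) → 0 H
Totals → C:12, H:12, F:4, O:1.
In Hill order: C12H12F4O.

C12H12F4O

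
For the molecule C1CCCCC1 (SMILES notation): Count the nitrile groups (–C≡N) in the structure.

0

Scan the SMILES for the nitrile motif — none present.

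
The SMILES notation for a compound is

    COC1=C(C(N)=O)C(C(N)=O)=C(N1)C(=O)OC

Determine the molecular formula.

Walk through each heavy atom and fill implicit hydrogens from standard valence (C 4, N 3, O 2, S 2, halogen 1):
  atom 1: C, bond orders sum to 1 (valence 4) → 3 H
  atom 2: O, bond orders sum to 2 (valence 2) → 0 H
  atom 3: C, bond orders sum to 4 (valence 4) → 0 H
  atom 4: C, bond orders sum to 4 (valence 4) → 0 H
  atom 5: C, bond orders sum to 4 (valence 4) → 0 H
  atom 6: N, bond orders sum to 1 (valence 3) → 2 H
  atom 7: O, bond orders sum to 2 (valence 2) → 0 H
  atom 8: C, bond orders sum to 4 (valence 4) → 0 H
  atom 9: C, bond orders sum to 4 (valence 4) → 0 H
  atom 10: N, bond orders sum to 1 (valence 3) → 2 H
  atom 11: O, bond orders sum to 2 (valence 2) → 0 H
  atom 12: C, bond orders sum to 4 (valence 4) → 0 H
  atom 13: N, bond orders sum to 2 (valence 3) → 1 H
  atom 14: C, bond orders sum to 4 (valence 4) → 0 H
  atom 15: O, bond orders sum to 2 (valence 2) → 0 H
  atom 16: O, bond orders sum to 2 (valence 2) → 0 H
  atom 17: C, bond orders sum to 1 (valence 4) → 3 H
Totals → C:9, H:11, N:3, O:5.
In Hill order: C9H11N3O5.

C9H11N3O5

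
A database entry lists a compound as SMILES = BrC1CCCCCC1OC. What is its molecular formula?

C8H15BrO

Walk through each heavy atom and fill implicit hydrogens from standard valence (C 4, N 3, O 2, S 2, halogen 1):
  atom 1: Br (halogen, monovalent) → 0 H
  atom 2: C, bond orders sum to 3 (valence 4) → 1 H
  atom 3: C, bond orders sum to 2 (valence 4) → 2 H
  atom 4: C, bond orders sum to 2 (valence 4) → 2 H
  atom 5: C, bond orders sum to 2 (valence 4) → 2 H
  atom 6: C, bond orders sum to 2 (valence 4) → 2 H
  atom 7: C, bond orders sum to 2 (valence 4) → 2 H
  atom 8: C, bond orders sum to 3 (valence 4) → 1 H
  atom 9: O, bond orders sum to 2 (valence 2) → 0 H
  atom 10: C, bond orders sum to 1 (valence 4) → 3 H
Totals → C:8, H:15, Br:1, O:1.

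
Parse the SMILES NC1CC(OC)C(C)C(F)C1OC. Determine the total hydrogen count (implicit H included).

Walk through each heavy atom and fill implicit hydrogens from standard valence (C 4, N 3, O 2, S 2, halogen 1):
  atom 1: N, bond orders sum to 1 (valence 3) → 2 H
  atom 2: C, bond orders sum to 3 (valence 4) → 1 H
  atom 3: C, bond orders sum to 2 (valence 4) → 2 H
  atom 4: C, bond orders sum to 3 (valence 4) → 1 H
  atom 5: O, bond orders sum to 2 (valence 2) → 0 H
  atom 6: C, bond orders sum to 1 (valence 4) → 3 H
  atom 7: C, bond orders sum to 3 (valence 4) → 1 H
  atom 8: C, bond orders sum to 1 (valence 4) → 3 H
  atom 9: C, bond orders sum to 3 (valence 4) → 1 H
  atom 10: F (halogen, monovalent) → 0 H
  atom 11: C, bond orders sum to 3 (valence 4) → 1 H
  atom 12: O, bond orders sum to 2 (valence 2) → 0 H
  atom 13: C, bond orders sum to 1 (valence 4) → 3 H
Total hydrogens: 18.

18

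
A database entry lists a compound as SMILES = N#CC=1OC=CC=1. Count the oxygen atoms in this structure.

1

Scan the SMILES for O atoms (remember two-letter symbols like Cl and Br are single atoms).
Oxygen count: 1.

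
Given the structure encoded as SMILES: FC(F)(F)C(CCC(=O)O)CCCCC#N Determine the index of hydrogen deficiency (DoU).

3

Molecular formula: C10H14F3NO2.
DoU = (2C + 2 + N − H − X) / 2, where X is the halogen count and O/S are ignored.
    = (2·10 + 2 + 1 − 14 − 3) / 2 = 6 / 2 = 3.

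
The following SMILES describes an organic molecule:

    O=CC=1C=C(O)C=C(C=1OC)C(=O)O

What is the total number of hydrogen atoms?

Walk through each heavy atom and fill implicit hydrogens from standard valence (C 4, N 3, O 2, S 2, halogen 1):
  atom 1: O, bond orders sum to 2 (valence 2) → 0 H
  atom 2: C, bond orders sum to 3 (valence 4) → 1 H
  atom 3: C, bond orders sum to 4 (valence 4) → 0 H
  atom 4: C, bond orders sum to 3 (valence 4) → 1 H
  atom 5: C, bond orders sum to 4 (valence 4) → 0 H
  atom 6: O, bond orders sum to 1 (valence 2) → 1 H
  atom 7: C, bond orders sum to 3 (valence 4) → 1 H
  atom 8: C, bond orders sum to 4 (valence 4) → 0 H
  atom 9: C, bond orders sum to 4 (valence 4) → 0 H
  atom 10: O, bond orders sum to 2 (valence 2) → 0 H
  atom 11: C, bond orders sum to 1 (valence 4) → 3 H
  atom 12: C, bond orders sum to 4 (valence 4) → 0 H
  atom 13: O, bond orders sum to 2 (valence 2) → 0 H
  atom 14: O, bond orders sum to 1 (valence 2) → 1 H
Total hydrogens: 8.

8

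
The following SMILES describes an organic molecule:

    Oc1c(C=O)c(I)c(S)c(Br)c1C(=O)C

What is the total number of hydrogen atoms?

Walk through each heavy atom and fill implicit hydrogens from standard valence (C 4, N 3, O 2, S 2, halogen 1); for lowercase aromatic atoms, an aromatic c carries 1 H when it has two neighbours and 0 H with three, and aromatic n carries 0 H:
  atom 1: O, bond orders sum to 1 (valence 2) → 1 H
  atom 2: aromatic c, 3 neighbours → 0 H
  atom 3: aromatic c, 3 neighbours → 0 H
  atom 4: C, bond orders sum to 3 (valence 4) → 1 H
  atom 5: O, bond orders sum to 2 (valence 2) → 0 H
  atom 6: aromatic c, 3 neighbours → 0 H
  atom 7: I (halogen, monovalent) → 0 H
  atom 8: aromatic c, 3 neighbours → 0 H
  atom 9: S, bond orders sum to 1 (valence 2) → 1 H
  atom 10: aromatic c, 3 neighbours → 0 H
  atom 11: Br (halogen, monovalent) → 0 H
  atom 12: aromatic c, 3 neighbours → 0 H
  atom 13: C, bond orders sum to 4 (valence 4) → 0 H
  atom 14: O, bond orders sum to 2 (valence 2) → 0 H
  atom 15: C, bond orders sum to 1 (valence 4) → 3 H
Total hydrogens: 6.

6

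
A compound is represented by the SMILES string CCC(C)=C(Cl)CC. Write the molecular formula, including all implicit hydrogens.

Walk through each heavy atom and fill implicit hydrogens from standard valence (C 4, N 3, O 2, S 2, halogen 1):
  atom 1: C, bond orders sum to 1 (valence 4) → 3 H
  atom 2: C, bond orders sum to 2 (valence 4) → 2 H
  atom 3: C, bond orders sum to 4 (valence 4) → 0 H
  atom 4: C, bond orders sum to 1 (valence 4) → 3 H
  atom 5: C, bond orders sum to 4 (valence 4) → 0 H
  atom 6: Cl (halogen, monovalent) → 0 H
  atom 7: C, bond orders sum to 2 (valence 4) → 2 H
  atom 8: C, bond orders sum to 1 (valence 4) → 3 H
Totals → C:7, H:13, Cl:1.
In Hill order: C7H13Cl.

C7H13Cl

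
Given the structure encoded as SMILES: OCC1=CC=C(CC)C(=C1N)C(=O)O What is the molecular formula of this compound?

Walk through each heavy atom and fill implicit hydrogens from standard valence (C 4, N 3, O 2, S 2, halogen 1):
  atom 1: O, bond orders sum to 1 (valence 2) → 1 H
  atom 2: C, bond orders sum to 2 (valence 4) → 2 H
  atom 3: C, bond orders sum to 4 (valence 4) → 0 H
  atom 4: C, bond orders sum to 3 (valence 4) → 1 H
  atom 5: C, bond orders sum to 3 (valence 4) → 1 H
  atom 6: C, bond orders sum to 4 (valence 4) → 0 H
  atom 7: C, bond orders sum to 2 (valence 4) → 2 H
  atom 8: C, bond orders sum to 1 (valence 4) → 3 H
  atom 9: C, bond orders sum to 4 (valence 4) → 0 H
  atom 10: C, bond orders sum to 4 (valence 4) → 0 H
  atom 11: N, bond orders sum to 1 (valence 3) → 2 H
  atom 12: C, bond orders sum to 4 (valence 4) → 0 H
  atom 13: O, bond orders sum to 2 (valence 2) → 0 H
  atom 14: O, bond orders sum to 1 (valence 2) → 1 H
Totals → C:10, H:13, N:1, O:3.
In Hill order: C10H13NO3.

C10H13NO3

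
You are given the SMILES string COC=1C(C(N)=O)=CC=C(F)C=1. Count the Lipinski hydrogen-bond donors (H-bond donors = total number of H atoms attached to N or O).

2

Donors: find every N or O and count the H atoms it carries.
  atom 2 (O): bond orders sum to 2 → 0 H
  atom 6 (N): bond orders sum to 1 → 2 H
  atom 7 (O): bond orders sum to 2 → 0 H
Lipinski HBD = 2.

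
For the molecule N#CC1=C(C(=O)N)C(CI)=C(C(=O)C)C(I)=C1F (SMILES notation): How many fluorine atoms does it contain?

1

Scan the SMILES for F atoms (remember two-letter symbols like Cl and Br are single atoms).
Fluorine count: 1.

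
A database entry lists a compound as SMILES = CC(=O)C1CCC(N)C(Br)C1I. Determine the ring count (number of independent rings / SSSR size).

In SMILES, each pair of matching ring-closure digits denotes one ring-closing bond; the number of such bonds equals the number of independent rings.
Ring-closure bonds here: 1.

1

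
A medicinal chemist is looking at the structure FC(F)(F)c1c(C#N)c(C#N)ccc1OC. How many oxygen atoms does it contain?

1

Scan the SMILES for O atoms (remember two-letter symbols like Cl and Br are single atoms).
Oxygen count: 1.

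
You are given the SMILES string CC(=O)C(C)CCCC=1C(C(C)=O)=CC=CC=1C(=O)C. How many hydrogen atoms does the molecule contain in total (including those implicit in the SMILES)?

Walk through each heavy atom and fill implicit hydrogens from standard valence (C 4, N 3, O 2, S 2, halogen 1):
  atom 1: C, bond orders sum to 1 (valence 4) → 3 H
  atom 2: C, bond orders sum to 4 (valence 4) → 0 H
  atom 3: O, bond orders sum to 2 (valence 2) → 0 H
  atom 4: C, bond orders sum to 3 (valence 4) → 1 H
  atom 5: C, bond orders sum to 1 (valence 4) → 3 H
  atom 6: C, bond orders sum to 2 (valence 4) → 2 H
  atom 7: C, bond orders sum to 2 (valence 4) → 2 H
  atom 8: C, bond orders sum to 2 (valence 4) → 2 H
  atom 9: C, bond orders sum to 4 (valence 4) → 0 H
  atom 10: C, bond orders sum to 4 (valence 4) → 0 H
  atom 11: C, bond orders sum to 4 (valence 4) → 0 H
  atom 12: C, bond orders sum to 1 (valence 4) → 3 H
  atom 13: O, bond orders sum to 2 (valence 2) → 0 H
  atom 14: C, bond orders sum to 3 (valence 4) → 1 H
  atom 15: C, bond orders sum to 3 (valence 4) → 1 H
  atom 16: C, bond orders sum to 3 (valence 4) → 1 H
  atom 17: C, bond orders sum to 4 (valence 4) → 0 H
  atom 18: C, bond orders sum to 4 (valence 4) → 0 H
  atom 19: O, bond orders sum to 2 (valence 2) → 0 H
  atom 20: C, bond orders sum to 1 (valence 4) → 3 H
Total hydrogens: 22.

22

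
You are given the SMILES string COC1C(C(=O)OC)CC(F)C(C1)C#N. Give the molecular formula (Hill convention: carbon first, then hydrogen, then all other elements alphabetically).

C10H14FNO3

Walk through each heavy atom and fill implicit hydrogens from standard valence (C 4, N 3, O 2, S 2, halogen 1):
  atom 1: C, bond orders sum to 1 (valence 4) → 3 H
  atom 2: O, bond orders sum to 2 (valence 2) → 0 H
  atom 3: C, bond orders sum to 3 (valence 4) → 1 H
  atom 4: C, bond orders sum to 3 (valence 4) → 1 H
  atom 5: C, bond orders sum to 4 (valence 4) → 0 H
  atom 6: O, bond orders sum to 2 (valence 2) → 0 H
  atom 7: O, bond orders sum to 2 (valence 2) → 0 H
  atom 8: C, bond orders sum to 1 (valence 4) → 3 H
  atom 9: C, bond orders sum to 2 (valence 4) → 2 H
  atom 10: C, bond orders sum to 3 (valence 4) → 1 H
  atom 11: F (halogen, monovalent) → 0 H
  atom 12: C, bond orders sum to 3 (valence 4) → 1 H
  atom 13: C, bond orders sum to 2 (valence 4) → 2 H
  atom 14: C, bond orders sum to 4 (valence 4) → 0 H
  atom 15: N, bond orders sum to 3 (valence 3) → 0 H
Totals → C:10, H:14, F:1, N:1, O:3.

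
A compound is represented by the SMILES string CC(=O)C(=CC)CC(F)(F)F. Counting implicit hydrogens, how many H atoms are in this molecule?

9

Walk through each heavy atom and fill implicit hydrogens from standard valence (C 4, N 3, O 2, S 2, halogen 1):
  atom 1: C, bond orders sum to 1 (valence 4) → 3 H
  atom 2: C, bond orders sum to 4 (valence 4) → 0 H
  atom 3: O, bond orders sum to 2 (valence 2) → 0 H
  atom 4: C, bond orders sum to 4 (valence 4) → 0 H
  atom 5: C, bond orders sum to 3 (valence 4) → 1 H
  atom 6: C, bond orders sum to 1 (valence 4) → 3 H
  atom 7: C, bond orders sum to 2 (valence 4) → 2 H
  atom 8: C, bond orders sum to 4 (valence 4) → 0 H
  atom 9: F (halogen, monovalent) → 0 H
  atom 10: F (halogen, monovalent) → 0 H
  atom 11: F (halogen, monovalent) → 0 H
Total hydrogens: 9.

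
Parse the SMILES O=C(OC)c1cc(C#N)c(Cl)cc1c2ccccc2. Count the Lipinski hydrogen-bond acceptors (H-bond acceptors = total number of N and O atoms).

3

N atoms: 1; O atoms: 2.
Lipinski HBA = 1 + 2 = 3.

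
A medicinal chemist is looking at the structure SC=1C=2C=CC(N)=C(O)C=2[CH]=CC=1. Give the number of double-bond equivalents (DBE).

7

Degree of unsaturation = (number of rings) + (number of π bonds).
Ring closures in the SMILES: 2.
π bonds: 5 double bonds (each 1 DoU) → 5 DoU from unsaturation.
Total DoU = 2 + 5 = 7.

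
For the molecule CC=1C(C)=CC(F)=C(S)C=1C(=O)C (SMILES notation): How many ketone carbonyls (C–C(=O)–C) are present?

1

The ketone motif appears at heavy-atom position 11 in the SMILES.
Other groups present: 1 thiol.
Ketone count: 1.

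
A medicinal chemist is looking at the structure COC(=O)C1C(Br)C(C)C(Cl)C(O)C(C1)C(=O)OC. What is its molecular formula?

C12H18BrClO5

Walk through each heavy atom and fill implicit hydrogens from standard valence (C 4, N 3, O 2, S 2, halogen 1):
  atom 1: C, bond orders sum to 1 (valence 4) → 3 H
  atom 2: O, bond orders sum to 2 (valence 2) → 0 H
  atom 3: C, bond orders sum to 4 (valence 4) → 0 H
  atom 4: O, bond orders sum to 2 (valence 2) → 0 H
  atom 5: C, bond orders sum to 3 (valence 4) → 1 H
  atom 6: C, bond orders sum to 3 (valence 4) → 1 H
  atom 7: Br (halogen, monovalent) → 0 H
  atom 8: C, bond orders sum to 3 (valence 4) → 1 H
  atom 9: C, bond orders sum to 1 (valence 4) → 3 H
  atom 10: C, bond orders sum to 3 (valence 4) → 1 H
  atom 11: Cl (halogen, monovalent) → 0 H
  atom 12: C, bond orders sum to 3 (valence 4) → 1 H
  atom 13: O, bond orders sum to 1 (valence 2) → 1 H
  atom 14: C, bond orders sum to 3 (valence 4) → 1 H
  atom 15: C, bond orders sum to 2 (valence 4) → 2 H
  atom 16: C, bond orders sum to 4 (valence 4) → 0 H
  atom 17: O, bond orders sum to 2 (valence 2) → 0 H
  atom 18: O, bond orders sum to 2 (valence 2) → 0 H
  atom 19: C, bond orders sum to 1 (valence 4) → 3 H
Totals → C:12, H:18, Br:1, Cl:1, O:5.
In Hill order: C12H18BrClO5.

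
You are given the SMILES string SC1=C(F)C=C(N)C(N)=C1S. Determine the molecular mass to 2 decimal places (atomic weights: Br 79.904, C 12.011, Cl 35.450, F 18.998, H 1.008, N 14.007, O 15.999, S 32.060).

190.25 g/mol

First, the molecular formula is C6H7FN2S2 (counting implicit H from valence).
  C: 6 × 12.011 = 72.066
  F: 1 × 18.998 = 18.998
  H: 7 × 1.008 = 7.056
  N: 2 × 14.007 = 28.014
  S: 2 × 32.060 = 64.120
Sum: 6×12.011 + 1×18.998 + 7×1.008 + 2×14.007 + 2×32.060 = 190.254 → 190.25 g/mol.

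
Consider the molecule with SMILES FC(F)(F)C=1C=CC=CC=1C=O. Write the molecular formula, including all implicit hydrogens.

C8H5F3O

Walk through each heavy atom and fill implicit hydrogens from standard valence (C 4, N 3, O 2, S 2, halogen 1):
  atom 1: F (halogen, monovalent) → 0 H
  atom 2: C, bond orders sum to 4 (valence 4) → 0 H
  atom 3: F (halogen, monovalent) → 0 H
  atom 4: F (halogen, monovalent) → 0 H
  atom 5: C, bond orders sum to 4 (valence 4) → 0 H
  atom 6: C, bond orders sum to 3 (valence 4) → 1 H
  atom 7: C, bond orders sum to 3 (valence 4) → 1 H
  atom 8: C, bond orders sum to 3 (valence 4) → 1 H
  atom 9: C, bond orders sum to 3 (valence 4) → 1 H
  atom 10: C, bond orders sum to 4 (valence 4) → 0 H
  atom 11: C, bond orders sum to 3 (valence 4) → 1 H
  atom 12: O, bond orders sum to 2 (valence 2) → 0 H
Totals → C:8, H:5, F:3, O:1.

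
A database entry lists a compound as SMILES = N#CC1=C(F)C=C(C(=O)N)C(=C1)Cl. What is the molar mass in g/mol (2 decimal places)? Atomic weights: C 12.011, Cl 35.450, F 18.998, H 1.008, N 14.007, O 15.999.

198.58 g/mol

First, the molecular formula is C8H4ClFN2O (counting implicit H from valence).
  C: 8 × 12.011 = 96.088
  Cl: 1 × 35.450 = 35.450
  F: 1 × 18.998 = 18.998
  H: 4 × 1.008 = 4.032
  N: 2 × 14.007 = 28.014
  O: 1 × 15.999 = 15.999
Sum: 8×12.011 + 1×35.450 + 1×18.998 + 4×1.008 + 2×14.007 + 1×15.999 = 198.581 → 198.58 g/mol.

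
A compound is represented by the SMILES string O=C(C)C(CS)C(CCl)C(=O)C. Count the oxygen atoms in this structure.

Scan the SMILES for O atoms (remember two-letter symbols like Cl and Br are single atoms).
Oxygen count: 2.

2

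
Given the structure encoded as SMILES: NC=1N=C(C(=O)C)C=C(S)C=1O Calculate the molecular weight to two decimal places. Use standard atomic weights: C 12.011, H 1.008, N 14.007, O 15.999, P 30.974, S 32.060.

184.21 g/mol

First, the molecular formula is C7H8N2O2S (counting implicit H from valence).
  C: 7 × 12.011 = 84.077
  H: 8 × 1.008 = 8.064
  N: 2 × 14.007 = 28.014
  O: 2 × 15.999 = 31.998
  S: 1 × 32.060 = 32.060
Sum: 7×12.011 + 8×1.008 + 2×14.007 + 2×15.999 + 1×32.060 = 184.213 → 184.21 g/mol.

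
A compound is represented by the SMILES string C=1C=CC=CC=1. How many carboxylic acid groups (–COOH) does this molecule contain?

0

Scan the SMILES for the carboxylic acid motif — none present.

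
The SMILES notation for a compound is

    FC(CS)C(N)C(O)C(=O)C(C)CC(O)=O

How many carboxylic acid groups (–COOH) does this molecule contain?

The carboxylic acid motif appears at heavy-atom position 14 in the SMILES.
Other groups present: 1 hydroxyl, 1 ketone, 1 primary amine, 1 thiol.
Carboxylic acid count: 1.

1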